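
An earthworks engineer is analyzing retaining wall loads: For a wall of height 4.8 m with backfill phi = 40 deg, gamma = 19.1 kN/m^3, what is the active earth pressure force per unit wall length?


Compute active earth pressure coefficient:
Ka = tan^2(45 - phi/2) = tan^2(25.0) = 0.217443
Compute active force:
Pa = 0.5 * Ka * gamma * H^2
Pa = 0.5 * 0.217443 * 19.1 * 4.8^2
Pa = 47.84 kN/m


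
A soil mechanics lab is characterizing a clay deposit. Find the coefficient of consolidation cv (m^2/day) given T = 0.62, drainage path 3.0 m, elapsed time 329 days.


Result: 0.01696 m^2/day

Derivation:
Using cv = T * H_dr^2 / t
H_dr^2 = 3.0^2 = 9.0
cv = 0.62 * 9.0 / 329
cv = 0.01696 m^2/day


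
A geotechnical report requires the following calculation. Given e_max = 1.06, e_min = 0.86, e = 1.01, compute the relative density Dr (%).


Using Dr = (e_max - e) / (e_max - e_min) * 100
e_max - e = 1.06 - 1.01 = 0.05
e_max - e_min = 1.06 - 0.86 = 0.2
Dr = 0.05 / 0.2 * 100
Dr = 25.0 %


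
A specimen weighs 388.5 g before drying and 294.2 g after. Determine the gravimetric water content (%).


Using w = (m_wet - m_dry) / m_dry * 100
m_wet - m_dry = 388.5 - 294.2 = 94.3 g
w = 94.3 / 294.2 * 100
w = 32.05 %


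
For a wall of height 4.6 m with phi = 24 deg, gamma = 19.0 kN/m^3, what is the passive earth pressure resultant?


Compute passive earth pressure coefficient:
Kp = tan^2(45 + phi/2) = tan^2(57.0) = 2.371184
Compute passive force:
Pp = 0.5 * Kp * gamma * H^2
Pp = 0.5 * 2.371184 * 19.0 * 4.6^2
Pp = 476.66 kN/m


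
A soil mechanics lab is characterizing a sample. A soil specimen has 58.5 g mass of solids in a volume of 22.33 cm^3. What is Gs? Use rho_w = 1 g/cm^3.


Using Gs = m_s / (V_s * rho_w)
Since rho_w = 1 g/cm^3:
Gs = 58.5 / 22.33
Gs = 2.62


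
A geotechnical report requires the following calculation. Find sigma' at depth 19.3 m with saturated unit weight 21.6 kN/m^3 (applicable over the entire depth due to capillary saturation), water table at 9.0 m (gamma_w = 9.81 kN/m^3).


Total stress = gamma_sat * depth
sigma = 21.6 * 19.3 = 416.88 kPa
Pore water pressure u = gamma_w * (depth - d_wt)
u = 9.81 * (19.3 - 9.0) = 101.043 kPa
Effective stress = sigma - u
sigma' = 416.88 - 101.043 = 315.84 kPa


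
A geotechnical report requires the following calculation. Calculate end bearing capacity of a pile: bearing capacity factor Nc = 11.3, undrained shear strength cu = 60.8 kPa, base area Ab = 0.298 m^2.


Using Qb = Nc * cu * Ab
Qb = 11.3 * 60.8 * 0.298
Qb = 204.74 kN


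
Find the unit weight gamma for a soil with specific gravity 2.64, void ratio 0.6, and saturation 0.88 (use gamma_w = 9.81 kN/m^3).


Using gamma = gamma_w * (Gs + S*e) / (1 + e)
Numerator: Gs + S*e = 2.64 + 0.88*0.6 = 3.168
Denominator: 1 + e = 1 + 0.6 = 1.6
gamma = 9.81 * 3.168 / 1.6
gamma = 19.424 kN/m^3


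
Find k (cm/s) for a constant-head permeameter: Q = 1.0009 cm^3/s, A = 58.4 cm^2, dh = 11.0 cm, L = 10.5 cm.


Result: 0.01636 cm/s

Derivation:
Compute hydraulic gradient:
i = dh / L = 11.0 / 10.5 = 1.04762
Then apply Darcy's law:
k = Q / (A * i)
k = 1.0009 / (58.4 * 1.04762)
k = 1.0009 / 61.181
k = 0.01636 cm/s


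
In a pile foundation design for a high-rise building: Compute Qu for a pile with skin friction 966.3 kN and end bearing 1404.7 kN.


Using Qu = Qf + Qb
Qu = 966.3 + 1404.7
Qu = 2371.0 kN


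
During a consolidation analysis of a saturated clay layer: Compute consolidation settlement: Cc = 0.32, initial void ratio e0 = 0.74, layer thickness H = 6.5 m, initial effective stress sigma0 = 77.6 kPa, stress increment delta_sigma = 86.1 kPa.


Using Sc = Cc * H / (1 + e0) * log10((sigma0 + delta_sigma) / sigma0)
Stress ratio = (77.6 + 86.1) / 77.6 = 2.10954
log10(2.10954) = 0.324187
Cc * H / (1 + e0) = 0.32 * 6.5 / (1 + 0.74) = 1.1954
Sc = 1.1954 * 0.324187
Sc = 0.3875 m


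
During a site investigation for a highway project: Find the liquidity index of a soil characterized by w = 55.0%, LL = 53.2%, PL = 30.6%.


Result: 1.08

Derivation:
First compute the plasticity index:
PI = LL - PL = 53.2 - 30.6 = 22.6
Then compute the liquidity index:
LI = (w - PL) / PI
LI = (55.0 - 30.6) / 22.6
LI = 1.08


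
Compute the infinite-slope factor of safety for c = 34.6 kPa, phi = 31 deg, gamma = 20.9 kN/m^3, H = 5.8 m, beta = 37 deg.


Result: 1.391

Derivation:
Using Fs = c / (gamma*H*sin(beta)*cos(beta)) + tan(phi)/tan(beta)
Cohesion contribution = 34.6 / (20.9*5.8*sin(37)*cos(37))
Cohesion contribution = 0.593868
Friction contribution = tan(31)/tan(37) = 0.797369
Fs = 0.593868 + 0.797369
Fs = 1.391


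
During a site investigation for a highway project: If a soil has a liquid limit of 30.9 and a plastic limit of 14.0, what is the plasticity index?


Result: 16.9

Derivation:
Using PI = LL - PL
PI = 30.9 - 14.0
PI = 16.9


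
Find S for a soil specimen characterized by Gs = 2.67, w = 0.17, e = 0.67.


Result: 0.6775

Derivation:
Using S = Gs * w / e
S = 2.67 * 0.17 / 0.67
S = 0.6775


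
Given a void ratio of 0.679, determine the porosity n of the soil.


Result: 0.4044

Derivation:
Using the relation n = e / (1 + e)
n = 0.679 / (1 + 0.679)
n = 0.679 / 1.679
n = 0.4044


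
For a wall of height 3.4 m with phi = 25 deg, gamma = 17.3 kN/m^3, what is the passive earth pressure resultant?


Compute passive earth pressure coefficient:
Kp = tan^2(45 + phi/2) = tan^2(57.5) = 2.463913
Compute passive force:
Pp = 0.5 * Kp * gamma * H^2
Pp = 0.5 * 2.463913 * 17.3 * 3.4^2
Pp = 246.38 kN/m


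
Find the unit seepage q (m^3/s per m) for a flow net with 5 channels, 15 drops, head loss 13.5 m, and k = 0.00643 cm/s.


Convert k to m/s for unit consistency with H:
k = 0.00643 cm/s = 0.00643 / 100 m/s = 6.43e-05 m/s
Using q = k * H * Nf / Nd
Nf / Nd = 5 / 15 = 0.3333
q = 6.43e-05 * 13.5 * 0.3333
q = 0.0002894 m^3/s per m


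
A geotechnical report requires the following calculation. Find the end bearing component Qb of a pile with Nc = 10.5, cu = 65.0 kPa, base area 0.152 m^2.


Result: 103.74 kN

Derivation:
Using Qb = Nc * cu * Ab
Qb = 10.5 * 65.0 * 0.152
Qb = 103.74 kN


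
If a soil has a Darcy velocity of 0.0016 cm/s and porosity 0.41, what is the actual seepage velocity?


Using v_s = v_d / n
v_s = 0.0016 / 0.41
v_s = 0.0039 cm/s


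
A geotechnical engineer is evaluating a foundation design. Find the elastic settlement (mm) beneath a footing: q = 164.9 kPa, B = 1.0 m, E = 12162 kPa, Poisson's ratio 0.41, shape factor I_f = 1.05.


Using Se = q * B * (1 - nu^2) * I_f / E
1 - nu^2 = 1 - 0.41^2 = 0.8319
Se = 164.9 * 1.0 * 0.8319 * 1.05 / 12162
Se = 0.011843 m
Convert to mm: Se = 0.011843 * 1000 = 11.843 mm


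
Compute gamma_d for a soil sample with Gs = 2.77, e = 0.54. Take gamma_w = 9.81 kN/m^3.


Using gamma_d = Gs * gamma_w / (1 + e)
gamma_d = 2.77 * 9.81 / (1 + 0.54)
gamma_d = 2.77 * 9.81 / 1.54
gamma_d = 17.645 kN/m^3


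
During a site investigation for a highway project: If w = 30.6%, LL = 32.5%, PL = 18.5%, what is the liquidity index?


First compute the plasticity index:
PI = LL - PL = 32.5 - 18.5 = 14.0
Then compute the liquidity index:
LI = (w - PL) / PI
LI = (30.6 - 18.5) / 14.0
LI = 0.864


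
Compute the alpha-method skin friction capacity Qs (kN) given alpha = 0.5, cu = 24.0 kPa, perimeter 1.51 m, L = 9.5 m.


Using Qs = alpha * cu * perimeter * L
Qs = 0.5 * 24.0 * 1.51 * 9.5
Qs = 172.14 kN


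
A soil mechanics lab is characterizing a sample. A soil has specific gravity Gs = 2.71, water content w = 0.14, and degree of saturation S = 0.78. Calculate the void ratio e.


Result: 0.4864

Derivation:
Using the relation e = Gs * w / S
e = 2.71 * 0.14 / 0.78
e = 0.4864


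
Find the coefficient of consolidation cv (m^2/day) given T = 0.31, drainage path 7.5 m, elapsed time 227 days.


Result: 0.07682 m^2/day

Derivation:
Using cv = T * H_dr^2 / t
H_dr^2 = 7.5^2 = 56.25
cv = 0.31 * 56.25 / 227
cv = 0.07682 m^2/day


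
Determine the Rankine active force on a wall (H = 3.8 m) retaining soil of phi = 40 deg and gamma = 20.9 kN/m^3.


Result: 32.81 kN/m

Derivation:
Compute active earth pressure coefficient:
Ka = tan^2(45 - phi/2) = tan^2(25.0) = 0.217443
Compute active force:
Pa = 0.5 * Ka * gamma * H^2
Pa = 0.5 * 0.217443 * 20.9 * 3.8^2
Pa = 32.81 kN/m


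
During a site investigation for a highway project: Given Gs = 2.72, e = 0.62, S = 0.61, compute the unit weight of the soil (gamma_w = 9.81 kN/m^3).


Using gamma = gamma_w * (Gs + S*e) / (1 + e)
Numerator: Gs + S*e = 2.72 + 0.61*0.62 = 3.0982
Denominator: 1 + e = 1 + 0.62 = 1.62
gamma = 9.81 * 3.0982 / 1.62
gamma = 18.761 kN/m^3


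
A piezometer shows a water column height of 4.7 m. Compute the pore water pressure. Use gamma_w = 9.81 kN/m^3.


Result: 46.11 kPa

Derivation:
Using u = gamma_w * h_w
u = 9.81 * 4.7
u = 46.11 kPa


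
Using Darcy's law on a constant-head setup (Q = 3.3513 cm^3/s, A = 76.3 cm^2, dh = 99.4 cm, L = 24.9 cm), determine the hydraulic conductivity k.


Compute hydraulic gradient:
i = dh / L = 99.4 / 24.9 = 3.99197
Then apply Darcy's law:
k = Q / (A * i)
k = 3.3513 / (76.3 * 3.99197)
k = 3.3513 / 304.587
k = 0.011003 cm/s


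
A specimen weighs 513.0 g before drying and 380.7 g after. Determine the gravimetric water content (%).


Using w = (m_wet - m_dry) / m_dry * 100
m_wet - m_dry = 513.0 - 380.7 = 132.3 g
w = 132.3 / 380.7 * 100
w = 34.75 %


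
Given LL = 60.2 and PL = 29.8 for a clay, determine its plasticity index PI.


Using PI = LL - PL
PI = 60.2 - 29.8
PI = 30.4


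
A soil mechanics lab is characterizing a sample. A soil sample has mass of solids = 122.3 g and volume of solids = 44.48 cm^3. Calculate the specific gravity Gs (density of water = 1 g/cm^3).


Result: 2.75

Derivation:
Using Gs = m_s / (V_s * rho_w)
Since rho_w = 1 g/cm^3:
Gs = 122.3 / 44.48
Gs = 2.75


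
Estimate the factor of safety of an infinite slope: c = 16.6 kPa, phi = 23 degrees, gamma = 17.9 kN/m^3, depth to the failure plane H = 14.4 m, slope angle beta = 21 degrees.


Using Fs = c / (gamma*H*sin(beta)*cos(beta)) + tan(phi)/tan(beta)
Cohesion contribution = 16.6 / (17.9*14.4*sin(21)*cos(21))
Cohesion contribution = 0.192492
Friction contribution = tan(23)/tan(21) = 1.10579
Fs = 0.192492 + 1.10579
Fs = 1.298


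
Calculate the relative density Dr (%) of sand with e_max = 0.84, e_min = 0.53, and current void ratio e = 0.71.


Result: 41.94 %

Derivation:
Using Dr = (e_max - e) / (e_max - e_min) * 100
e_max - e = 0.84 - 0.71 = 0.13
e_max - e_min = 0.84 - 0.53 = 0.31
Dr = 0.13 / 0.31 * 100
Dr = 41.94 %


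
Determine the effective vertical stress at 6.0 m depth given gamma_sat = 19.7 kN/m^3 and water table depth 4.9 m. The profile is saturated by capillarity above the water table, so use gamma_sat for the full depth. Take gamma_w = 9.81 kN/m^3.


Result: 107.41 kPa

Derivation:
Total stress = gamma_sat * depth
sigma = 19.7 * 6.0 = 118.2 kPa
Pore water pressure u = gamma_w * (depth - d_wt)
u = 9.81 * (6.0 - 4.9) = 10.791 kPa
Effective stress = sigma - u
sigma' = 118.2 - 10.791 = 107.41 kPa


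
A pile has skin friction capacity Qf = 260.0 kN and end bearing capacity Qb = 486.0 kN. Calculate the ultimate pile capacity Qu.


Using Qu = Qf + Qb
Qu = 260.0 + 486.0
Qu = 746.0 kN


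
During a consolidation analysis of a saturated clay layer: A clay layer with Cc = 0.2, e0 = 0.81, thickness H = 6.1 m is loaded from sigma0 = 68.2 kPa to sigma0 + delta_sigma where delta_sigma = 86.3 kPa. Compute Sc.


Using Sc = Cc * H / (1 + e0) * log10((sigma0 + delta_sigma) / sigma0)
Stress ratio = (68.2 + 86.3) / 68.2 = 2.2654
log10(2.2654) = 0.355144
Cc * H / (1 + e0) = 0.2 * 6.1 / (1 + 0.81) = 0.674033
Sc = 0.674033 * 0.355144
Sc = 0.2394 m


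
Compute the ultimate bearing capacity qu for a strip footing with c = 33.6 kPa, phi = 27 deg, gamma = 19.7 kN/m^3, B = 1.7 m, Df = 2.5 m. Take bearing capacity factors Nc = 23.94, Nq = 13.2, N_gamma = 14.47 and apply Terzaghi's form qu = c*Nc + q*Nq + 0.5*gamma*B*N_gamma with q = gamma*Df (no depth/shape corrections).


Compute qu = c*Nc + gamma*Df*Nq + 0.5*gamma*B*N_gamma
Term 1: 33.6 * 23.94 = 804.384
Term 2: 19.7 * 2.5 * 13.2 = 650.1
Term 3: 0.5 * 19.7 * 1.7 * 14.47 = 242.30015
qu = 804.384 + 650.1 + 242.30015
qu = 1696.78 kPa


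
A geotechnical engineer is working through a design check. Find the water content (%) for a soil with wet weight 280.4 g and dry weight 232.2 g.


Using w = (m_wet - m_dry) / m_dry * 100
m_wet - m_dry = 280.4 - 232.2 = 48.2 g
w = 48.2 / 232.2 * 100
w = 20.76 %


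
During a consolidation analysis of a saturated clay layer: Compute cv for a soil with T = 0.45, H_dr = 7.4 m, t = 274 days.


Result: 0.08993 m^2/day

Derivation:
Using cv = T * H_dr^2 / t
H_dr^2 = 7.4^2 = 54.76
cv = 0.45 * 54.76 / 274
cv = 0.08993 m^2/day


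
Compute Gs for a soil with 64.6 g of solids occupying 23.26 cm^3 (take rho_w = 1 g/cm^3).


Result: 2.777

Derivation:
Using Gs = m_s / (V_s * rho_w)
Since rho_w = 1 g/cm^3:
Gs = 64.6 / 23.26
Gs = 2.777


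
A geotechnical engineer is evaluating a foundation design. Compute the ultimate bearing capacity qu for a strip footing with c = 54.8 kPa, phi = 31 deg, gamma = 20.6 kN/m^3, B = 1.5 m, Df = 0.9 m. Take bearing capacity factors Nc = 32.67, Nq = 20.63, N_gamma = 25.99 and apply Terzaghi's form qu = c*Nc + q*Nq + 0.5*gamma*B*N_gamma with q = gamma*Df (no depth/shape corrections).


Compute qu = c*Nc + gamma*Df*Nq + 0.5*gamma*B*N_gamma
Term 1: 54.8 * 32.67 = 1790.316
Term 2: 20.6 * 0.9 * 20.63 = 382.4802
Term 3: 0.5 * 20.6 * 1.5 * 25.99 = 401.5455
qu = 1790.316 + 382.4802 + 401.5455
qu = 2574.34 kPa


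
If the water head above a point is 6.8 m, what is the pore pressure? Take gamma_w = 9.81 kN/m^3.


Using u = gamma_w * h_w
u = 9.81 * 6.8
u = 66.71 kPa


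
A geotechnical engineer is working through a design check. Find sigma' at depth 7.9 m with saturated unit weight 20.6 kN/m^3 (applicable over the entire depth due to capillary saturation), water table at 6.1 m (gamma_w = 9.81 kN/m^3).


Result: 145.08 kPa

Derivation:
Total stress = gamma_sat * depth
sigma = 20.6 * 7.9 = 162.74 kPa
Pore water pressure u = gamma_w * (depth - d_wt)
u = 9.81 * (7.9 - 6.1) = 17.658 kPa
Effective stress = sigma - u
sigma' = 162.74 - 17.658 = 145.08 kPa


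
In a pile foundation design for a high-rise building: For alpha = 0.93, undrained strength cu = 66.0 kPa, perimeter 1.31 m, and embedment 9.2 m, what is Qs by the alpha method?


Result: 739.75 kN

Derivation:
Using Qs = alpha * cu * perimeter * L
Qs = 0.93 * 66.0 * 1.31 * 9.2
Qs = 739.75 kN


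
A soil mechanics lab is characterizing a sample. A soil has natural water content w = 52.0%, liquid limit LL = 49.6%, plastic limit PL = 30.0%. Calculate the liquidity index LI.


Result: 1.122

Derivation:
First compute the plasticity index:
PI = LL - PL = 49.6 - 30.0 = 19.6
Then compute the liquidity index:
LI = (w - PL) / PI
LI = (52.0 - 30.0) / 19.6
LI = 1.122


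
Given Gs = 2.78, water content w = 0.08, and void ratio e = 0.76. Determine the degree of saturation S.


Using S = Gs * w / e
S = 2.78 * 0.08 / 0.76
S = 0.2926


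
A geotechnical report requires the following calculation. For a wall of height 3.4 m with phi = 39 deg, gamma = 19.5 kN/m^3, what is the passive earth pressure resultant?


Result: 495.42 kN/m

Derivation:
Compute passive earth pressure coefficient:
Kp = tan^2(45 + phi/2) = tan^2(64.5) = 4.395495
Compute passive force:
Pp = 0.5 * Kp * gamma * H^2
Pp = 0.5 * 4.395495 * 19.5 * 3.4^2
Pp = 495.42 kN/m


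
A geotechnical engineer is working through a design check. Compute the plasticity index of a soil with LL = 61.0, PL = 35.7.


Result: 25.3

Derivation:
Using PI = LL - PL
PI = 61.0 - 35.7
PI = 25.3


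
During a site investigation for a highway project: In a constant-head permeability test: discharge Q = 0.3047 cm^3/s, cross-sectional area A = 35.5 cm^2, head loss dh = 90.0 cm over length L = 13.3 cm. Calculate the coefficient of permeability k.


Compute hydraulic gradient:
i = dh / L = 90.0 / 13.3 = 6.76692
Then apply Darcy's law:
k = Q / (A * i)
k = 0.3047 / (35.5 * 6.76692)
k = 0.3047 / 240.226
k = 0.001268 cm/s


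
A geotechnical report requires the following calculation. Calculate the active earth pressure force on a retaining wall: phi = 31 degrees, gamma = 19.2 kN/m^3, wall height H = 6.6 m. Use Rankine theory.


Compute active earth pressure coefficient:
Ka = tan^2(45 - phi/2) = tan^2(29.5) = 0.320099
Compute active force:
Pa = 0.5 * Ka * gamma * H^2
Pa = 0.5 * 0.320099 * 19.2 * 6.6^2
Pa = 133.86 kN/m


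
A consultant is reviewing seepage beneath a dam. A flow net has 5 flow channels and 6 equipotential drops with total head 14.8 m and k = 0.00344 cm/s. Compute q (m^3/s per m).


Convert k to m/s for unit consistency with H:
k = 0.00344 cm/s = 0.00344 / 100 m/s = 3.44e-05 m/s
Using q = k * H * Nf / Nd
Nf / Nd = 5 / 6 = 0.8333
q = 3.44e-05 * 14.8 * 0.8333
q = 0.0004243 m^3/s per m


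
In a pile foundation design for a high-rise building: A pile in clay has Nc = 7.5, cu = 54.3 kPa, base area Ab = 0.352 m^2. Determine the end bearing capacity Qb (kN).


Result: 143.35 kN

Derivation:
Using Qb = Nc * cu * Ab
Qb = 7.5 * 54.3 * 0.352
Qb = 143.35 kN


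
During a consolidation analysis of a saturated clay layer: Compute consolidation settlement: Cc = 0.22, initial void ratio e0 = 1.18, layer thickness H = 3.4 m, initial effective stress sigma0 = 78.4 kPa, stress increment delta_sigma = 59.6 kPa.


Using Sc = Cc * H / (1 + e0) * log10((sigma0 + delta_sigma) / sigma0)
Stress ratio = (78.4 + 59.6) / 78.4 = 1.7602
log10(1.7602) = 0.245563
Cc * H / (1 + e0) = 0.22 * 3.4 / (1 + 1.18) = 0.343119
Sc = 0.343119 * 0.245563
Sc = 0.0843 m


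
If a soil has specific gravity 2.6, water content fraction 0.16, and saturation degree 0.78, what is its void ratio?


Using the relation e = Gs * w / S
e = 2.6 * 0.16 / 0.78
e = 0.5333


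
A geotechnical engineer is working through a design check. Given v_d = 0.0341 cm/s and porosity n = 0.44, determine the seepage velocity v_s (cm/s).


Using v_s = v_d / n
v_s = 0.0341 / 0.44
v_s = 0.0775 cm/s


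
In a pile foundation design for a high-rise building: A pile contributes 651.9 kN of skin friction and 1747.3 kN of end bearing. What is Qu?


Using Qu = Qf + Qb
Qu = 651.9 + 1747.3
Qu = 2399.2 kN


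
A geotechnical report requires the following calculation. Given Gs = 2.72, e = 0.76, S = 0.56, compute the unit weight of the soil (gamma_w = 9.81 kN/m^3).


Using gamma = gamma_w * (Gs + S*e) / (1 + e)
Numerator: Gs + S*e = 2.72 + 0.56*0.76 = 3.1456
Denominator: 1 + e = 1 + 0.76 = 1.76
gamma = 9.81 * 3.1456 / 1.76
gamma = 17.533 kN/m^3


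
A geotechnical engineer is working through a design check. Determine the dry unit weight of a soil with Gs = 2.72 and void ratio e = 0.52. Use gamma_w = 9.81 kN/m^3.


Using gamma_d = Gs * gamma_w / (1 + e)
gamma_d = 2.72 * 9.81 / (1 + 0.52)
gamma_d = 2.72 * 9.81 / 1.52
gamma_d = 17.555 kN/m^3


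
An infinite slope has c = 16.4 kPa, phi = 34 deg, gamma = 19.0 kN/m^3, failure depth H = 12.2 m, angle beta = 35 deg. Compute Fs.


Using Fs = c / (gamma*H*sin(beta)*cos(beta)) + tan(phi)/tan(beta)
Cohesion contribution = 16.4 / (19.0*12.2*sin(35)*cos(35))
Cohesion contribution = 0.150583
Friction contribution = tan(34)/tan(35) = 0.963298
Fs = 0.150583 + 0.963298
Fs = 1.114


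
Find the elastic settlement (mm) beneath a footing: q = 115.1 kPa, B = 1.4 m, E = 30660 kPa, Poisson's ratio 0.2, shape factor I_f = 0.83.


Using Se = q * B * (1 - nu^2) * I_f / E
1 - nu^2 = 1 - 0.2^2 = 0.96
Se = 115.1 * 1.4 * 0.96 * 0.83 / 30660
Se = 0.004188 m
Convert to mm: Se = 0.004188 * 1000 = 4.188 mm


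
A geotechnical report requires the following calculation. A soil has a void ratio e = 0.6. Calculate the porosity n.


Result: 0.375

Derivation:
Using the relation n = e / (1 + e)
n = 0.6 / (1 + 0.6)
n = 0.6 / 1.6
n = 0.375


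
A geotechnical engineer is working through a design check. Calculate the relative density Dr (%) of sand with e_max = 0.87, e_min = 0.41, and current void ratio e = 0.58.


Result: 63.04 %

Derivation:
Using Dr = (e_max - e) / (e_max - e_min) * 100
e_max - e = 0.87 - 0.58 = 0.29
e_max - e_min = 0.87 - 0.41 = 0.46
Dr = 0.29 / 0.46 * 100
Dr = 63.04 %


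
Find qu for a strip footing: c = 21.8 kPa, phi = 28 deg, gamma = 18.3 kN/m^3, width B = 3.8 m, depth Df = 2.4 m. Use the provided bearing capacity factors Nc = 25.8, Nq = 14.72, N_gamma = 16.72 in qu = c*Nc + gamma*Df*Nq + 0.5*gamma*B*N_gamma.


Compute qu = c*Nc + gamma*Df*Nq + 0.5*gamma*B*N_gamma
Term 1: 21.8 * 25.8 = 562.44
Term 2: 18.3 * 2.4 * 14.72 = 646.5024
Term 3: 0.5 * 18.3 * 3.8 * 16.72 = 581.3544
qu = 562.44 + 646.5024 + 581.3544
qu = 1790.3 kPa


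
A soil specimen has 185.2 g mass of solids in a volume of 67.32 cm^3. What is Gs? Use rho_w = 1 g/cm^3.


Using Gs = m_s / (V_s * rho_w)
Since rho_w = 1 g/cm^3:
Gs = 185.2 / 67.32
Gs = 2.751


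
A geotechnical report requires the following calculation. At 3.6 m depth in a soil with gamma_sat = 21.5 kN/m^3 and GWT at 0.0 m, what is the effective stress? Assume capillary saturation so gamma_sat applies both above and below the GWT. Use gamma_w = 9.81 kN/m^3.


Total stress = gamma_sat * depth
sigma = 21.5 * 3.6 = 77.4 kPa
Pore water pressure u = gamma_w * (depth - d_wt)
u = 9.81 * (3.6 - 0.0) = 35.316 kPa
Effective stress = sigma - u
sigma' = 77.4 - 35.316 = 42.08 kPa


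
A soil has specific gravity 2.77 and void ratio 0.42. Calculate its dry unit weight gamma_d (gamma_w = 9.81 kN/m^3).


Result: 19.136 kN/m^3

Derivation:
Using gamma_d = Gs * gamma_w / (1 + e)
gamma_d = 2.77 * 9.81 / (1 + 0.42)
gamma_d = 2.77 * 9.81 / 1.42
gamma_d = 19.136 kN/m^3


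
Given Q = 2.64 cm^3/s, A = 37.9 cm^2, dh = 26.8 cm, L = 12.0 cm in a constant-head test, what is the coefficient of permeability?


Result: 0.03119 cm/s

Derivation:
Compute hydraulic gradient:
i = dh / L = 26.8 / 12.0 = 2.23333
Then apply Darcy's law:
k = Q / (A * i)
k = 2.64 / (37.9 * 2.23333)
k = 2.64 / 84.6433
k = 0.03119 cm/s


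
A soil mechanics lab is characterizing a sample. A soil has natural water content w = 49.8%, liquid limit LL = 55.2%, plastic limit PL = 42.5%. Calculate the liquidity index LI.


First compute the plasticity index:
PI = LL - PL = 55.2 - 42.5 = 12.7
Then compute the liquidity index:
LI = (w - PL) / PI
LI = (49.8 - 42.5) / 12.7
LI = 0.575


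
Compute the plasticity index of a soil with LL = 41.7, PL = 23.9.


Using PI = LL - PL
PI = 41.7 - 23.9
PI = 17.8


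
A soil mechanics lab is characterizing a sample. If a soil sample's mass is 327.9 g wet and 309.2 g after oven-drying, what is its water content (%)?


Result: 6.05 %

Derivation:
Using w = (m_wet - m_dry) / m_dry * 100
m_wet - m_dry = 327.9 - 309.2 = 18.7 g
w = 18.7 / 309.2 * 100
w = 6.05 %


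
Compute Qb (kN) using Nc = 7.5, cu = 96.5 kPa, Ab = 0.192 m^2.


Result: 138.96 kN

Derivation:
Using Qb = Nc * cu * Ab
Qb = 7.5 * 96.5 * 0.192
Qb = 138.96 kN


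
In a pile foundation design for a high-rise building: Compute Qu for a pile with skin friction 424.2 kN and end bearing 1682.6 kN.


Using Qu = Qf + Qb
Qu = 424.2 + 1682.6
Qu = 2106.8 kN


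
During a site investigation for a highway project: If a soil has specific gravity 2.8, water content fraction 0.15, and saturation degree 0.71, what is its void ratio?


Using the relation e = Gs * w / S
e = 2.8 * 0.15 / 0.71
e = 0.5915


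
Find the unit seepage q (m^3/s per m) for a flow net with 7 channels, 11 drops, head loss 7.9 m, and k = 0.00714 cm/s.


Convert k to m/s for unit consistency with H:
k = 0.00714 cm/s = 0.00714 / 100 m/s = 7.14e-05 m/s
Using q = k * H * Nf / Nd
Nf / Nd = 7 / 11 = 0.6364
q = 7.14e-05 * 7.9 * 0.6364
q = 0.0003589 m^3/s per m


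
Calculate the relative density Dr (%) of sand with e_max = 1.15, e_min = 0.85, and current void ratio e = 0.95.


Using Dr = (e_max - e) / (e_max - e_min) * 100
e_max - e = 1.15 - 0.95 = 0.2
e_max - e_min = 1.15 - 0.85 = 0.3
Dr = 0.2 / 0.3 * 100
Dr = 66.67 %


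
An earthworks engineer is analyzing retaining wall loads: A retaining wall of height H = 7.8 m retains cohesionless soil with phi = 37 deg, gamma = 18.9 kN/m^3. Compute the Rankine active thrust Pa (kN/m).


Compute active earth pressure coefficient:
Ka = tan^2(45 - phi/2) = tan^2(26.5) = 0.248584
Compute active force:
Pa = 0.5 * Ka * gamma * H^2
Pa = 0.5 * 0.248584 * 18.9 * 7.8^2
Pa = 142.92 kN/m


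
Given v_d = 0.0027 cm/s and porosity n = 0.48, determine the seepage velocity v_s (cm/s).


Result: 0.00563 cm/s

Derivation:
Using v_s = v_d / n
v_s = 0.0027 / 0.48
v_s = 0.00563 cm/s


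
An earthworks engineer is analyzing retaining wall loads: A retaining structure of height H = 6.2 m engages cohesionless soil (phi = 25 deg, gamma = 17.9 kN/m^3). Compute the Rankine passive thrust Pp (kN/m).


Result: 847.68 kN/m

Derivation:
Compute passive earth pressure coefficient:
Kp = tan^2(45 + phi/2) = tan^2(57.5) = 2.463913
Compute passive force:
Pp = 0.5 * Kp * gamma * H^2
Pp = 0.5 * 2.463913 * 17.9 * 6.2^2
Pp = 847.68 kN/m


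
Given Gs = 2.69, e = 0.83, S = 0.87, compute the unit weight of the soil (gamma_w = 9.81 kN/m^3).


Result: 18.291 kN/m^3

Derivation:
Using gamma = gamma_w * (Gs + S*e) / (1 + e)
Numerator: Gs + S*e = 2.69 + 0.87*0.83 = 3.4121
Denominator: 1 + e = 1 + 0.83 = 1.83
gamma = 9.81 * 3.4121 / 1.83
gamma = 18.291 kN/m^3


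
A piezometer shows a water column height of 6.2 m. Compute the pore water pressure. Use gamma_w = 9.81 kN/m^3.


Result: 60.82 kPa

Derivation:
Using u = gamma_w * h_w
u = 9.81 * 6.2
u = 60.82 kPa


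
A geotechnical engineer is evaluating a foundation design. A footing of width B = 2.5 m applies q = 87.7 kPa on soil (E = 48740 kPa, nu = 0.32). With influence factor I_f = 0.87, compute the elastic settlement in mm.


Using Se = q * B * (1 - nu^2) * I_f / E
1 - nu^2 = 1 - 0.32^2 = 0.8976
Se = 87.7 * 2.5 * 0.8976 * 0.87 / 48740
Se = 0.003513 m
Convert to mm: Se = 0.003513 * 1000 = 3.513 mm


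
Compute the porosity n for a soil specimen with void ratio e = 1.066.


Using the relation n = e / (1 + e)
n = 1.066 / (1 + 1.066)
n = 1.066 / 2.066
n = 0.516


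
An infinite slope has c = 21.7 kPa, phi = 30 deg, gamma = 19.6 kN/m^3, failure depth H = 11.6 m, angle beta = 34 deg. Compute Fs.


Result: 1.062

Derivation:
Using Fs = c / (gamma*H*sin(beta)*cos(beta)) + tan(phi)/tan(beta)
Cohesion contribution = 21.7 / (19.6*11.6*sin(34)*cos(34))
Cohesion contribution = 0.205878
Friction contribution = tan(30)/tan(34) = 0.855957
Fs = 0.205878 + 0.855957
Fs = 1.062


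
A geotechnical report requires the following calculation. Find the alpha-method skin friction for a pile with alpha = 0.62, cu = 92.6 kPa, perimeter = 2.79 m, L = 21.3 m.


Result: 3411.82 kN

Derivation:
Using Qs = alpha * cu * perimeter * L
Qs = 0.62 * 92.6 * 2.79 * 21.3
Qs = 3411.82 kN


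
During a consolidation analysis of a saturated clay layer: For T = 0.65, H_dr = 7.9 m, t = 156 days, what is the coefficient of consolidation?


Result: 0.26004 m^2/day

Derivation:
Using cv = T * H_dr^2 / t
H_dr^2 = 7.9^2 = 62.41
cv = 0.65 * 62.41 / 156
cv = 0.26004 m^2/day


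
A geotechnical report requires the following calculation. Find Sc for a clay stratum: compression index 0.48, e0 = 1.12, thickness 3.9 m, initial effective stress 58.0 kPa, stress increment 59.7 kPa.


Using Sc = Cc * H / (1 + e0) * log10((sigma0 + delta_sigma) / sigma0)
Stress ratio = (58.0 + 59.7) / 58.0 = 2.02931
log10(2.02931) = 0.307348
Cc * H / (1 + e0) = 0.48 * 3.9 / (1 + 1.12) = 0.883019
Sc = 0.883019 * 0.307348
Sc = 0.2714 m


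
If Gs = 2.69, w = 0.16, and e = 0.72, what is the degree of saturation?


Result: 0.5978

Derivation:
Using S = Gs * w / e
S = 2.69 * 0.16 / 0.72
S = 0.5978


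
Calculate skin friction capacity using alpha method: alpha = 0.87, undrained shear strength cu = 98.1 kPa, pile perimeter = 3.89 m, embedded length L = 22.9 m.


Result: 7602.8 kN

Derivation:
Using Qs = alpha * cu * perimeter * L
Qs = 0.87 * 98.1 * 3.89 * 22.9
Qs = 7602.8 kN


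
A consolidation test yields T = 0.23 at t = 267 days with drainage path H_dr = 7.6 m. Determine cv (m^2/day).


Using cv = T * H_dr^2 / t
H_dr^2 = 7.6^2 = 57.76
cv = 0.23 * 57.76 / 267
cv = 0.04976 m^2/day


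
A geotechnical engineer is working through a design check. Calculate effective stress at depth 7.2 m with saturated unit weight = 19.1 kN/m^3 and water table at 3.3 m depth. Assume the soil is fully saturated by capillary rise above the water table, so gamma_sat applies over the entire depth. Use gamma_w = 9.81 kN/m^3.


Total stress = gamma_sat * depth
sigma = 19.1 * 7.2 = 137.52 kPa
Pore water pressure u = gamma_w * (depth - d_wt)
u = 9.81 * (7.2 - 3.3) = 38.259 kPa
Effective stress = sigma - u
sigma' = 137.52 - 38.259 = 99.26 kPa


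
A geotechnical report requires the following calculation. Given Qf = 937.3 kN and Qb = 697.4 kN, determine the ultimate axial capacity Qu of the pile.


Using Qu = Qf + Qb
Qu = 937.3 + 697.4
Qu = 1634.7 kN


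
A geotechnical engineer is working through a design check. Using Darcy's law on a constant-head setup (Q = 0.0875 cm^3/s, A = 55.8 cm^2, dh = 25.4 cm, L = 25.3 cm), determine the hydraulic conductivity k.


Compute hydraulic gradient:
i = dh / L = 25.4 / 25.3 = 1.00395
Then apply Darcy's law:
k = Q / (A * i)
k = 0.0875 / (55.8 * 1.00395)
k = 0.0875 / 56.0206
k = 0.001562 cm/s


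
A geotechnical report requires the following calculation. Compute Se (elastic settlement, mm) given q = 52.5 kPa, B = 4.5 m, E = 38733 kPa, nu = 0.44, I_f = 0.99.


Using Se = q * B * (1 - nu^2) * I_f / E
1 - nu^2 = 1 - 0.44^2 = 0.8064
Se = 52.5 * 4.5 * 0.8064 * 0.99 / 38733
Se = 0.004869 m
Convert to mm: Se = 0.004869 * 1000 = 4.869 mm


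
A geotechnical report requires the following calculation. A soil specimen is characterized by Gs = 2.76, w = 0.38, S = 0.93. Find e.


Using the relation e = Gs * w / S
e = 2.76 * 0.38 / 0.93
e = 1.1277


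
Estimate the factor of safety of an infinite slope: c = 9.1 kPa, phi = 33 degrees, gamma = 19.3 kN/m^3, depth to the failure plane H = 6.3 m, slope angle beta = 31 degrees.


Using Fs = c / (gamma*H*sin(beta)*cos(beta)) + tan(phi)/tan(beta)
Cohesion contribution = 9.1 / (19.3*6.3*sin(31)*cos(31))
Cohesion contribution = 0.169527
Friction contribution = tan(33)/tan(31) = 1.0808
Fs = 0.169527 + 1.0808
Fs = 1.25


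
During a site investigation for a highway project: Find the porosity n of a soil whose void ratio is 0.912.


Using the relation n = e / (1 + e)
n = 0.912 / (1 + 0.912)
n = 0.912 / 1.912
n = 0.477


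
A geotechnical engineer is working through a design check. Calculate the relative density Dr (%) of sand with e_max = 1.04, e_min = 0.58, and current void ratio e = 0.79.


Result: 54.35 %

Derivation:
Using Dr = (e_max - e) / (e_max - e_min) * 100
e_max - e = 1.04 - 0.79 = 0.25
e_max - e_min = 1.04 - 0.58 = 0.46
Dr = 0.25 / 0.46 * 100
Dr = 54.35 %


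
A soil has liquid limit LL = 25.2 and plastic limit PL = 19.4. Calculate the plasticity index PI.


Using PI = LL - PL
PI = 25.2 - 19.4
PI = 5.8


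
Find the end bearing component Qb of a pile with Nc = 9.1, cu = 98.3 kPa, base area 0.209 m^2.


Using Qb = Nc * cu * Ab
Qb = 9.1 * 98.3 * 0.209
Qb = 186.96 kN


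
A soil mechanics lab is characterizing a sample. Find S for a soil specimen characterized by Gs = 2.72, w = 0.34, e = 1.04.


Result: 0.8892

Derivation:
Using S = Gs * w / e
S = 2.72 * 0.34 / 1.04
S = 0.8892


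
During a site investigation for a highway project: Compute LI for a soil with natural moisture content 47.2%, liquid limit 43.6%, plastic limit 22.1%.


Result: 1.167

Derivation:
First compute the plasticity index:
PI = LL - PL = 43.6 - 22.1 = 21.5
Then compute the liquidity index:
LI = (w - PL) / PI
LI = (47.2 - 22.1) / 21.5
LI = 1.167


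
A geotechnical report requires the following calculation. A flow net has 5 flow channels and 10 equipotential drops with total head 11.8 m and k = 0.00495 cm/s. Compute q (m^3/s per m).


Convert k to m/s for unit consistency with H:
k = 0.00495 cm/s = 0.00495 / 100 m/s = 4.95e-05 m/s
Using q = k * H * Nf / Nd
Nf / Nd = 5 / 10 = 0.5
q = 4.95e-05 * 11.8 * 0.5
q = 0.0002921 m^3/s per m


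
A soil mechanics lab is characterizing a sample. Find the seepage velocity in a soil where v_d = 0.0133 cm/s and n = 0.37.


Using v_s = v_d / n
v_s = 0.0133 / 0.37
v_s = 0.03595 cm/s


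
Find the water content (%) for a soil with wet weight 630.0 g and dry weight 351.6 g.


Using w = (m_wet - m_dry) / m_dry * 100
m_wet - m_dry = 630.0 - 351.6 = 278.4 g
w = 278.4 / 351.6 * 100
w = 79.18 %


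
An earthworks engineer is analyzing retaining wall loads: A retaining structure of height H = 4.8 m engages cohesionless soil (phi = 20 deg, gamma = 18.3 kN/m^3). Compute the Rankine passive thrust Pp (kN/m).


Compute passive earth pressure coefficient:
Kp = tan^2(45 + phi/2) = tan^2(55.0) = 2.039607
Compute passive force:
Pp = 0.5 * Kp * gamma * H^2
Pp = 0.5 * 2.039607 * 18.3 * 4.8^2
Pp = 429.98 kN/m


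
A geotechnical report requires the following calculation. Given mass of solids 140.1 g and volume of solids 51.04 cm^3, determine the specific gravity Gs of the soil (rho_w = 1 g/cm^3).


Using Gs = m_s / (V_s * rho_w)
Since rho_w = 1 g/cm^3:
Gs = 140.1 / 51.04
Gs = 2.745


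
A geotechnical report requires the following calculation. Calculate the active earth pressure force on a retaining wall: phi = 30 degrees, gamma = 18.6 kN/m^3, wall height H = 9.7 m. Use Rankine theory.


Compute active earth pressure coefficient:
Ka = tan^2(45 - phi/2) = tan^2(30.0) = 0.333333
Compute active force:
Pa = 0.5 * Ka * gamma * H^2
Pa = 0.5 * 0.333333 * 18.6 * 9.7^2
Pa = 291.68 kN/m


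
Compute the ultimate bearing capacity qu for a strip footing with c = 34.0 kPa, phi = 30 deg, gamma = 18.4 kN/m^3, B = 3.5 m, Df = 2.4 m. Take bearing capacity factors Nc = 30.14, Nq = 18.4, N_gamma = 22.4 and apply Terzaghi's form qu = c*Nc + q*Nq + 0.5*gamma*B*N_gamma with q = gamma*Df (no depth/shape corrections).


Compute qu = c*Nc + gamma*Df*Nq + 0.5*gamma*B*N_gamma
Term 1: 34.0 * 30.14 = 1024.76
Term 2: 18.4 * 2.4 * 18.4 = 812.544
Term 3: 0.5 * 18.4 * 3.5 * 22.4 = 721.28
qu = 1024.76 + 812.544 + 721.28
qu = 2558.58 kPa


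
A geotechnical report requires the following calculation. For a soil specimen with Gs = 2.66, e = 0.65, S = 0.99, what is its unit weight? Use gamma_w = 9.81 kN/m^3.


Using gamma = gamma_w * (Gs + S*e) / (1 + e)
Numerator: Gs + S*e = 2.66 + 0.99*0.65 = 3.3035
Denominator: 1 + e = 1 + 0.65 = 1.65
gamma = 9.81 * 3.3035 / 1.65
gamma = 19.641 kN/m^3


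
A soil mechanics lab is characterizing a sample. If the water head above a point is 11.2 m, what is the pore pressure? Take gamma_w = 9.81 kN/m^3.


Result: 109.87 kPa

Derivation:
Using u = gamma_w * h_w
u = 9.81 * 11.2
u = 109.87 kPa


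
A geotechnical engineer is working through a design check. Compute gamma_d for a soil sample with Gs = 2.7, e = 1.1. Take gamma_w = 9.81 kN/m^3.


Using gamma_d = Gs * gamma_w / (1 + e)
gamma_d = 2.7 * 9.81 / (1 + 1.1)
gamma_d = 2.7 * 9.81 / 2.1
gamma_d = 12.613 kN/m^3


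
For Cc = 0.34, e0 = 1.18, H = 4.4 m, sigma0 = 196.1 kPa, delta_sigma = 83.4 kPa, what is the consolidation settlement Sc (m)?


Using Sc = Cc * H / (1 + e0) * log10((sigma0 + delta_sigma) / sigma0)
Stress ratio = (196.1 + 83.4) / 196.1 = 1.42529
log10(1.42529) = 0.153904
Cc * H / (1 + e0) = 0.34 * 4.4 / (1 + 1.18) = 0.686239
Sc = 0.686239 * 0.153904
Sc = 0.1056 m


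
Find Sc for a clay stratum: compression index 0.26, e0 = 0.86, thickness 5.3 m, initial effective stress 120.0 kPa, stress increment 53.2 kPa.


Using Sc = Cc * H / (1 + e0) * log10((sigma0 + delta_sigma) / sigma0)
Stress ratio = (120.0 + 53.2) / 120.0 = 1.44333
log10(1.44333) = 0.159367
Cc * H / (1 + e0) = 0.26 * 5.3 / (1 + 0.86) = 0.74086
Sc = 0.74086 * 0.159367
Sc = 0.1181 m


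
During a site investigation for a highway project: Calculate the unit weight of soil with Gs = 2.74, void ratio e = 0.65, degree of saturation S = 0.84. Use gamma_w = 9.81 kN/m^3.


Result: 19.537 kN/m^3

Derivation:
Using gamma = gamma_w * (Gs + S*e) / (1 + e)
Numerator: Gs + S*e = 2.74 + 0.84*0.65 = 3.286
Denominator: 1 + e = 1 + 0.65 = 1.65
gamma = 9.81 * 3.286 / 1.65
gamma = 19.537 kN/m^3


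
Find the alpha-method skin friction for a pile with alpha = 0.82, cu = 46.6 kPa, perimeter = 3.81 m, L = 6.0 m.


Using Qs = alpha * cu * perimeter * L
Qs = 0.82 * 46.6 * 3.81 * 6.0
Qs = 873.53 kN


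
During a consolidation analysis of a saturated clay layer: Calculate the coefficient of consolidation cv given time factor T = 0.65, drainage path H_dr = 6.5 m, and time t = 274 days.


Using cv = T * H_dr^2 / t
H_dr^2 = 6.5^2 = 42.25
cv = 0.65 * 42.25 / 274
cv = 0.10023 m^2/day


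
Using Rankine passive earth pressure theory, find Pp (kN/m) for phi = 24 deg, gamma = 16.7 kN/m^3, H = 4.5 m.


Compute passive earth pressure coefficient:
Kp = tan^2(45 + phi/2) = tan^2(57.0) = 2.371184
Compute passive force:
Pp = 0.5 * Kp * gamma * H^2
Pp = 0.5 * 2.371184 * 16.7 * 4.5^2
Pp = 400.94 kN/m


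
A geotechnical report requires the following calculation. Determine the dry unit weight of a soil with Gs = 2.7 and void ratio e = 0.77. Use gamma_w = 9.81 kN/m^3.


Using gamma_d = Gs * gamma_w / (1 + e)
gamma_d = 2.7 * 9.81 / (1 + 0.77)
gamma_d = 2.7 * 9.81 / 1.77
gamma_d = 14.964 kN/m^3


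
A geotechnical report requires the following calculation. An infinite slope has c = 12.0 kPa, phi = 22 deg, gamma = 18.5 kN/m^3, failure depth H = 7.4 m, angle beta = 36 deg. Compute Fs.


Result: 0.74

Derivation:
Using Fs = c / (gamma*H*sin(beta)*cos(beta)) + tan(phi)/tan(beta)
Cohesion contribution = 12.0 / (18.5*7.4*sin(36)*cos(36))
Cohesion contribution = 0.184332
Friction contribution = tan(22)/tan(36) = 0.556094
Fs = 0.184332 + 0.556094
Fs = 0.74


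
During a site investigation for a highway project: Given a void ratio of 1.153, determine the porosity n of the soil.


Using the relation n = e / (1 + e)
n = 1.153 / (1 + 1.153)
n = 1.153 / 2.153
n = 0.5355


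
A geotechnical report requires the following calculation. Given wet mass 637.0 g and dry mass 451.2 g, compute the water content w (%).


Using w = (m_wet - m_dry) / m_dry * 100
m_wet - m_dry = 637.0 - 451.2 = 185.8 g
w = 185.8 / 451.2 * 100
w = 41.18 %


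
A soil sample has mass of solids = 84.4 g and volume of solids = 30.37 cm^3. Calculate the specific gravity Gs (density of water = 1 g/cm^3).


Using Gs = m_s / (V_s * rho_w)
Since rho_w = 1 g/cm^3:
Gs = 84.4 / 30.37
Gs = 2.779


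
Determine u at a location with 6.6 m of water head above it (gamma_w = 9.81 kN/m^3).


Result: 64.75 kPa

Derivation:
Using u = gamma_w * h_w
u = 9.81 * 6.6
u = 64.75 kPa


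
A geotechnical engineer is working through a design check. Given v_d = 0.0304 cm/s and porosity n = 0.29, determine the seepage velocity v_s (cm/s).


Using v_s = v_d / n
v_s = 0.0304 / 0.29
v_s = 0.10483 cm/s


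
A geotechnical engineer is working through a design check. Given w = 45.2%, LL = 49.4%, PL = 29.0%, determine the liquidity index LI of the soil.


Result: 0.794

Derivation:
First compute the plasticity index:
PI = LL - PL = 49.4 - 29.0 = 20.4
Then compute the liquidity index:
LI = (w - PL) / PI
LI = (45.2 - 29.0) / 20.4
LI = 0.794


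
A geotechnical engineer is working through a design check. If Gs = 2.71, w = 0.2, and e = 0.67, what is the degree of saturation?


Using S = Gs * w / e
S = 2.71 * 0.2 / 0.67
S = 0.809


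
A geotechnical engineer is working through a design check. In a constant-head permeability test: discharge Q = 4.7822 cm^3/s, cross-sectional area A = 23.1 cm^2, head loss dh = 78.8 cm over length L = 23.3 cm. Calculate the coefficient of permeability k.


Result: 0.061213 cm/s

Derivation:
Compute hydraulic gradient:
i = dh / L = 78.8 / 23.3 = 3.38197
Then apply Darcy's law:
k = Q / (A * i)
k = 4.7822 / (23.1 * 3.38197)
k = 4.7822 / 78.1236
k = 0.061213 cm/s
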